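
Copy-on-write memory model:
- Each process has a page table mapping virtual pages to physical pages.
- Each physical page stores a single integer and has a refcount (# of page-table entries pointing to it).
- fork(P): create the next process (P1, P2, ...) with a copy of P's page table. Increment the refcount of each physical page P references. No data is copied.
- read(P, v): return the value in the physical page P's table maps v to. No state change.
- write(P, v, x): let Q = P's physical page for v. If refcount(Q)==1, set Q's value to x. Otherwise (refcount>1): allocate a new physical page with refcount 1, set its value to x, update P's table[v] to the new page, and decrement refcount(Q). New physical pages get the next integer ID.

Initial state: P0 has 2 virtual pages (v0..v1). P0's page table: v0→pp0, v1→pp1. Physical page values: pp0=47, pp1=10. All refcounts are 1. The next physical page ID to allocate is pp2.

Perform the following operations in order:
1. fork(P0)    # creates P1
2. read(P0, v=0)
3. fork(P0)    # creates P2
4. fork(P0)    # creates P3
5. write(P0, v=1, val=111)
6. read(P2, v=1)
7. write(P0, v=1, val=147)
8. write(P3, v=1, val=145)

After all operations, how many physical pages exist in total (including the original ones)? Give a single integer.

Op 1: fork(P0) -> P1. 2 ppages; refcounts: pp0:2 pp1:2
Op 2: read(P0, v0) -> 47. No state change.
Op 3: fork(P0) -> P2. 2 ppages; refcounts: pp0:3 pp1:3
Op 4: fork(P0) -> P3. 2 ppages; refcounts: pp0:4 pp1:4
Op 5: write(P0, v1, 111). refcount(pp1)=4>1 -> COPY to pp2. 3 ppages; refcounts: pp0:4 pp1:3 pp2:1
Op 6: read(P2, v1) -> 10. No state change.
Op 7: write(P0, v1, 147). refcount(pp2)=1 -> write in place. 3 ppages; refcounts: pp0:4 pp1:3 pp2:1
Op 8: write(P3, v1, 145). refcount(pp1)=3>1 -> COPY to pp3. 4 ppages; refcounts: pp0:4 pp1:2 pp2:1 pp3:1

Answer: 4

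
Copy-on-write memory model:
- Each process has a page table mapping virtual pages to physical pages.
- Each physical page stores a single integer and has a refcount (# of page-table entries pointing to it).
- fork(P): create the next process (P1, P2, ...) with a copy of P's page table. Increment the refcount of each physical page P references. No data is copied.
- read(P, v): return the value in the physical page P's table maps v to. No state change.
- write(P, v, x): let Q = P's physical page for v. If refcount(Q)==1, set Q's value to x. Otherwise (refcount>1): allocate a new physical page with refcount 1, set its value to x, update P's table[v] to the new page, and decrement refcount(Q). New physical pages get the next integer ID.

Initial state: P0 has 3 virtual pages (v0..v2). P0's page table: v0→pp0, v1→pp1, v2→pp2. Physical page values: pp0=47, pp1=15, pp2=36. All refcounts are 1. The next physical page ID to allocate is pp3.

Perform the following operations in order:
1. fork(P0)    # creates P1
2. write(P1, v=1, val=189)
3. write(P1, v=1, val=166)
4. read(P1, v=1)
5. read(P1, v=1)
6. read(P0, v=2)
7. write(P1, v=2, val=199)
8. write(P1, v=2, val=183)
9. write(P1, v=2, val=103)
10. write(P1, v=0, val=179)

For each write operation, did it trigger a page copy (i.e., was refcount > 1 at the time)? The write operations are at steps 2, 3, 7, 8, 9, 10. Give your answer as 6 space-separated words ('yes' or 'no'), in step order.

Op 1: fork(P0) -> P1. 3 ppages; refcounts: pp0:2 pp1:2 pp2:2
Op 2: write(P1, v1, 189). refcount(pp1)=2>1 -> COPY to pp3. 4 ppages; refcounts: pp0:2 pp1:1 pp2:2 pp3:1
Op 3: write(P1, v1, 166). refcount(pp3)=1 -> write in place. 4 ppages; refcounts: pp0:2 pp1:1 pp2:2 pp3:1
Op 4: read(P1, v1) -> 166. No state change.
Op 5: read(P1, v1) -> 166. No state change.
Op 6: read(P0, v2) -> 36. No state change.
Op 7: write(P1, v2, 199). refcount(pp2)=2>1 -> COPY to pp4. 5 ppages; refcounts: pp0:2 pp1:1 pp2:1 pp3:1 pp4:1
Op 8: write(P1, v2, 183). refcount(pp4)=1 -> write in place. 5 ppages; refcounts: pp0:2 pp1:1 pp2:1 pp3:1 pp4:1
Op 9: write(P1, v2, 103). refcount(pp4)=1 -> write in place. 5 ppages; refcounts: pp0:2 pp1:1 pp2:1 pp3:1 pp4:1
Op 10: write(P1, v0, 179). refcount(pp0)=2>1 -> COPY to pp5. 6 ppages; refcounts: pp0:1 pp1:1 pp2:1 pp3:1 pp4:1 pp5:1

yes no yes no no yes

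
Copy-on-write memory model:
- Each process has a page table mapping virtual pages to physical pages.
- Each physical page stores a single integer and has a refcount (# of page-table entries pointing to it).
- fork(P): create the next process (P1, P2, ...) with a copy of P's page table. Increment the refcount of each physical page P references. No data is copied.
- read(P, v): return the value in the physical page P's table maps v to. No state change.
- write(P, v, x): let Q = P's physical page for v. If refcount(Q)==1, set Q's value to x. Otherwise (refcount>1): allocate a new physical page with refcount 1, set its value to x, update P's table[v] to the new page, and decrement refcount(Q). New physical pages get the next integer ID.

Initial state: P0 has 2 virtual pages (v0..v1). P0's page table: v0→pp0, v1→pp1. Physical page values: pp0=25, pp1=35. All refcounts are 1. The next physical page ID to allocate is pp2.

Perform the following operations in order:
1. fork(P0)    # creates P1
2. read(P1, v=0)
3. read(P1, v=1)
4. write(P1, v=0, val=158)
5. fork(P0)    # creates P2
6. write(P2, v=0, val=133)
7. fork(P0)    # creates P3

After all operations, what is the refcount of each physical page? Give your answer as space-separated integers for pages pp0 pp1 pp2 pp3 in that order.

Answer: 2 4 1 1

Derivation:
Op 1: fork(P0) -> P1. 2 ppages; refcounts: pp0:2 pp1:2
Op 2: read(P1, v0) -> 25. No state change.
Op 3: read(P1, v1) -> 35. No state change.
Op 4: write(P1, v0, 158). refcount(pp0)=2>1 -> COPY to pp2. 3 ppages; refcounts: pp0:1 pp1:2 pp2:1
Op 5: fork(P0) -> P2. 3 ppages; refcounts: pp0:2 pp1:3 pp2:1
Op 6: write(P2, v0, 133). refcount(pp0)=2>1 -> COPY to pp3. 4 ppages; refcounts: pp0:1 pp1:3 pp2:1 pp3:1
Op 7: fork(P0) -> P3. 4 ppages; refcounts: pp0:2 pp1:4 pp2:1 pp3:1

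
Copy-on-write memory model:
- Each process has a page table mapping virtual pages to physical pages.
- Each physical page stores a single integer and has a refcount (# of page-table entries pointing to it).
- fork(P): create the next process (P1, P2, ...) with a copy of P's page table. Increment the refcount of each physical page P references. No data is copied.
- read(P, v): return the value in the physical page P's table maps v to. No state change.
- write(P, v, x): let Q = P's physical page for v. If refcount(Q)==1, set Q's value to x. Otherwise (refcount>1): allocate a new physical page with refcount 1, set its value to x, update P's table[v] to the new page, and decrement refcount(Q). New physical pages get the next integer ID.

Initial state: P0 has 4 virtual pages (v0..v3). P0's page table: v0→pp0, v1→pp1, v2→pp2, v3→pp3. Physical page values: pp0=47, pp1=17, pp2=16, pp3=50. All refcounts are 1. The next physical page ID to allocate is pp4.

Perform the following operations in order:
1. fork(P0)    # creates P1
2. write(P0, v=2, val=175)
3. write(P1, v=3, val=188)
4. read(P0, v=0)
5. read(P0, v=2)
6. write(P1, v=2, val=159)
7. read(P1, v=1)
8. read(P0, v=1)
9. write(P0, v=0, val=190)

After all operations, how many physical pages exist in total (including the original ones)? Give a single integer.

Answer: 7

Derivation:
Op 1: fork(P0) -> P1. 4 ppages; refcounts: pp0:2 pp1:2 pp2:2 pp3:2
Op 2: write(P0, v2, 175). refcount(pp2)=2>1 -> COPY to pp4. 5 ppages; refcounts: pp0:2 pp1:2 pp2:1 pp3:2 pp4:1
Op 3: write(P1, v3, 188). refcount(pp3)=2>1 -> COPY to pp5. 6 ppages; refcounts: pp0:2 pp1:2 pp2:1 pp3:1 pp4:1 pp5:1
Op 4: read(P0, v0) -> 47. No state change.
Op 5: read(P0, v2) -> 175. No state change.
Op 6: write(P1, v2, 159). refcount(pp2)=1 -> write in place. 6 ppages; refcounts: pp0:2 pp1:2 pp2:1 pp3:1 pp4:1 pp5:1
Op 7: read(P1, v1) -> 17. No state change.
Op 8: read(P0, v1) -> 17. No state change.
Op 9: write(P0, v0, 190). refcount(pp0)=2>1 -> COPY to pp6. 7 ppages; refcounts: pp0:1 pp1:2 pp2:1 pp3:1 pp4:1 pp5:1 pp6:1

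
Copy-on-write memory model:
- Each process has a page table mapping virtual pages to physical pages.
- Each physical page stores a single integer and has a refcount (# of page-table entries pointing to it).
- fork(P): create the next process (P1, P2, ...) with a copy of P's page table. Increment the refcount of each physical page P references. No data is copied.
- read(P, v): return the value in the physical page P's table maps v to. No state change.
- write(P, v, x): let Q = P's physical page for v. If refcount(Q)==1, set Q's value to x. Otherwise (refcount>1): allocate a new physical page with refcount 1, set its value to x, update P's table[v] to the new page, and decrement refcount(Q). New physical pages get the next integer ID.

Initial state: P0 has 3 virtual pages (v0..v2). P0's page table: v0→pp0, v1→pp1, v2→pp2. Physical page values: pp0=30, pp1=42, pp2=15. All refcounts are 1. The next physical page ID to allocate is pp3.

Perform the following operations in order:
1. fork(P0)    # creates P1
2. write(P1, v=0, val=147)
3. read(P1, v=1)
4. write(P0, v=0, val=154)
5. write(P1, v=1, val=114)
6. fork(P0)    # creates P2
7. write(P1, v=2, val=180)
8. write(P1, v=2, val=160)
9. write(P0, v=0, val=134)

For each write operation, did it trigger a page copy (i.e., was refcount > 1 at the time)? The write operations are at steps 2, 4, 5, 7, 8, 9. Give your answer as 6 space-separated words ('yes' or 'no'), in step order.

Op 1: fork(P0) -> P1. 3 ppages; refcounts: pp0:2 pp1:2 pp2:2
Op 2: write(P1, v0, 147). refcount(pp0)=2>1 -> COPY to pp3. 4 ppages; refcounts: pp0:1 pp1:2 pp2:2 pp3:1
Op 3: read(P1, v1) -> 42. No state change.
Op 4: write(P0, v0, 154). refcount(pp0)=1 -> write in place. 4 ppages; refcounts: pp0:1 pp1:2 pp2:2 pp3:1
Op 5: write(P1, v1, 114). refcount(pp1)=2>1 -> COPY to pp4. 5 ppages; refcounts: pp0:1 pp1:1 pp2:2 pp3:1 pp4:1
Op 6: fork(P0) -> P2. 5 ppages; refcounts: pp0:2 pp1:2 pp2:3 pp3:1 pp4:1
Op 7: write(P1, v2, 180). refcount(pp2)=3>1 -> COPY to pp5. 6 ppages; refcounts: pp0:2 pp1:2 pp2:2 pp3:1 pp4:1 pp5:1
Op 8: write(P1, v2, 160). refcount(pp5)=1 -> write in place. 6 ppages; refcounts: pp0:2 pp1:2 pp2:2 pp3:1 pp4:1 pp5:1
Op 9: write(P0, v0, 134). refcount(pp0)=2>1 -> COPY to pp6. 7 ppages; refcounts: pp0:1 pp1:2 pp2:2 pp3:1 pp4:1 pp5:1 pp6:1

yes no yes yes no yes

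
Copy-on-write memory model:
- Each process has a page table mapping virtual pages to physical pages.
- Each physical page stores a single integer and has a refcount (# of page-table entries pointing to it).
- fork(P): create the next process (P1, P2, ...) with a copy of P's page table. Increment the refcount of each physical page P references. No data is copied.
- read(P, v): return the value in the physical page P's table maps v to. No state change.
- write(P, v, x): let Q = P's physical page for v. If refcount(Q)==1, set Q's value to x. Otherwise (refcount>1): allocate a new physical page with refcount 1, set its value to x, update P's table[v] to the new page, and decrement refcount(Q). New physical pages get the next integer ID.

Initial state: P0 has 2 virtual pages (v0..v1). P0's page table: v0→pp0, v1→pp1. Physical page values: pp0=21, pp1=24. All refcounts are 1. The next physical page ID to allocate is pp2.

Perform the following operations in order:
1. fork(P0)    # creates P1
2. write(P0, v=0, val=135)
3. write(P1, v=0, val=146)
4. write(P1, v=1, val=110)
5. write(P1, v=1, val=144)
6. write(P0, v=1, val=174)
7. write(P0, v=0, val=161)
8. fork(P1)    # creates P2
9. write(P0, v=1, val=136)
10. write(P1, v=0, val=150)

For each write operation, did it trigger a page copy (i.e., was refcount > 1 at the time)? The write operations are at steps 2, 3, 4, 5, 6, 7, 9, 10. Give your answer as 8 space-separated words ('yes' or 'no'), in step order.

Op 1: fork(P0) -> P1. 2 ppages; refcounts: pp0:2 pp1:2
Op 2: write(P0, v0, 135). refcount(pp0)=2>1 -> COPY to pp2. 3 ppages; refcounts: pp0:1 pp1:2 pp2:1
Op 3: write(P1, v0, 146). refcount(pp0)=1 -> write in place. 3 ppages; refcounts: pp0:1 pp1:2 pp2:1
Op 4: write(P1, v1, 110). refcount(pp1)=2>1 -> COPY to pp3. 4 ppages; refcounts: pp0:1 pp1:1 pp2:1 pp3:1
Op 5: write(P1, v1, 144). refcount(pp3)=1 -> write in place. 4 ppages; refcounts: pp0:1 pp1:1 pp2:1 pp3:1
Op 6: write(P0, v1, 174). refcount(pp1)=1 -> write in place. 4 ppages; refcounts: pp0:1 pp1:1 pp2:1 pp3:1
Op 7: write(P0, v0, 161). refcount(pp2)=1 -> write in place. 4 ppages; refcounts: pp0:1 pp1:1 pp2:1 pp3:1
Op 8: fork(P1) -> P2. 4 ppages; refcounts: pp0:2 pp1:1 pp2:1 pp3:2
Op 9: write(P0, v1, 136). refcount(pp1)=1 -> write in place. 4 ppages; refcounts: pp0:2 pp1:1 pp2:1 pp3:2
Op 10: write(P1, v0, 150). refcount(pp0)=2>1 -> COPY to pp4. 5 ppages; refcounts: pp0:1 pp1:1 pp2:1 pp3:2 pp4:1

yes no yes no no no no yes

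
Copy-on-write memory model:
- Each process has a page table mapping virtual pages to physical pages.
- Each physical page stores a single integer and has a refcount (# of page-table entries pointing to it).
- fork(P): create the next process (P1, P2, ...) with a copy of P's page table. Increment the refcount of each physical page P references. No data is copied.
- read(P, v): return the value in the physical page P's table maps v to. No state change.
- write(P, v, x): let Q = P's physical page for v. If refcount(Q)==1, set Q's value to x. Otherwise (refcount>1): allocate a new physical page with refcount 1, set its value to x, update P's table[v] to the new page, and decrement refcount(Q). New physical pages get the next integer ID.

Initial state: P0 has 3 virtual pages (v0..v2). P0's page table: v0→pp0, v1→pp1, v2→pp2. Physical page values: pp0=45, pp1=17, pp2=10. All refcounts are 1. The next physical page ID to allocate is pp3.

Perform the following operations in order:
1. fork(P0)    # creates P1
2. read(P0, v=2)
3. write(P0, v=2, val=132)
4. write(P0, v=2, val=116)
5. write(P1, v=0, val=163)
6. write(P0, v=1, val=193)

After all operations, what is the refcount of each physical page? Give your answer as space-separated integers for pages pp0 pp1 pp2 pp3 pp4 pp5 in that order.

Op 1: fork(P0) -> P1. 3 ppages; refcounts: pp0:2 pp1:2 pp2:2
Op 2: read(P0, v2) -> 10. No state change.
Op 3: write(P0, v2, 132). refcount(pp2)=2>1 -> COPY to pp3. 4 ppages; refcounts: pp0:2 pp1:2 pp2:1 pp3:1
Op 4: write(P0, v2, 116). refcount(pp3)=1 -> write in place. 4 ppages; refcounts: pp0:2 pp1:2 pp2:1 pp3:1
Op 5: write(P1, v0, 163). refcount(pp0)=2>1 -> COPY to pp4. 5 ppages; refcounts: pp0:1 pp1:2 pp2:1 pp3:1 pp4:1
Op 6: write(P0, v1, 193). refcount(pp1)=2>1 -> COPY to pp5. 6 ppages; refcounts: pp0:1 pp1:1 pp2:1 pp3:1 pp4:1 pp5:1

Answer: 1 1 1 1 1 1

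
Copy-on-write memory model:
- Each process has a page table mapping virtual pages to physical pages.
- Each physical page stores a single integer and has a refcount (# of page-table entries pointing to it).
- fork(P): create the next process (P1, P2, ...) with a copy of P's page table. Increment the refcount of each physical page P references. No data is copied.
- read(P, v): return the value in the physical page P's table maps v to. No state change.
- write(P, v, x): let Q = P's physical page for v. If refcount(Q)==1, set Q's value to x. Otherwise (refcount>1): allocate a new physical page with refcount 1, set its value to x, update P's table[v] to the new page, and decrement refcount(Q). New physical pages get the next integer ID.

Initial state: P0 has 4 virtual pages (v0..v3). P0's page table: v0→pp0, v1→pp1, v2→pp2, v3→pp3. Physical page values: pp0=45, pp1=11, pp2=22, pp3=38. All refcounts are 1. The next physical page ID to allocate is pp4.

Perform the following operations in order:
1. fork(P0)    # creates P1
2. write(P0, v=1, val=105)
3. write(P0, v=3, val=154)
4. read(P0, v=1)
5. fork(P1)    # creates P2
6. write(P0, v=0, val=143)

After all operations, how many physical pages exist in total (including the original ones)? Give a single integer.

Op 1: fork(P0) -> P1. 4 ppages; refcounts: pp0:2 pp1:2 pp2:2 pp3:2
Op 2: write(P0, v1, 105). refcount(pp1)=2>1 -> COPY to pp4. 5 ppages; refcounts: pp0:2 pp1:1 pp2:2 pp3:2 pp4:1
Op 3: write(P0, v3, 154). refcount(pp3)=2>1 -> COPY to pp5. 6 ppages; refcounts: pp0:2 pp1:1 pp2:2 pp3:1 pp4:1 pp5:1
Op 4: read(P0, v1) -> 105. No state change.
Op 5: fork(P1) -> P2. 6 ppages; refcounts: pp0:3 pp1:2 pp2:3 pp3:2 pp4:1 pp5:1
Op 6: write(P0, v0, 143). refcount(pp0)=3>1 -> COPY to pp6. 7 ppages; refcounts: pp0:2 pp1:2 pp2:3 pp3:2 pp4:1 pp5:1 pp6:1

Answer: 7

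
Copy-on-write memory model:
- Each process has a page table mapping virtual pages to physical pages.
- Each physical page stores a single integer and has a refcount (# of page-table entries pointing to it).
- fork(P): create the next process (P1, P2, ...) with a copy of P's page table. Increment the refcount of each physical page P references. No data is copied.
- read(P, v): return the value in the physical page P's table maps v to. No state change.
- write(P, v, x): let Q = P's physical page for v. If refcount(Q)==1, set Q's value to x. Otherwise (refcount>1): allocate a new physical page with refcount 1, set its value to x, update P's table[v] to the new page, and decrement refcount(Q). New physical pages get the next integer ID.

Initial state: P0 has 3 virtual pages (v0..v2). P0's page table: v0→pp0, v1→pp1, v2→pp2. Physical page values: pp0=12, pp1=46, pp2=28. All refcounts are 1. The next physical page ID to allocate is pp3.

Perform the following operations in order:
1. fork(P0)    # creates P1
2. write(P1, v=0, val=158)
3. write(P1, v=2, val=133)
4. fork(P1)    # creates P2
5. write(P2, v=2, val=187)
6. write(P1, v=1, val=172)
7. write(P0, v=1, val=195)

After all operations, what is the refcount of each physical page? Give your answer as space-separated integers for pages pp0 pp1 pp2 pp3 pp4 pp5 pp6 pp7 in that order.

Op 1: fork(P0) -> P1. 3 ppages; refcounts: pp0:2 pp1:2 pp2:2
Op 2: write(P1, v0, 158). refcount(pp0)=2>1 -> COPY to pp3. 4 ppages; refcounts: pp0:1 pp1:2 pp2:2 pp3:1
Op 3: write(P1, v2, 133). refcount(pp2)=2>1 -> COPY to pp4. 5 ppages; refcounts: pp0:1 pp1:2 pp2:1 pp3:1 pp4:1
Op 4: fork(P1) -> P2. 5 ppages; refcounts: pp0:1 pp1:3 pp2:1 pp3:2 pp4:2
Op 5: write(P2, v2, 187). refcount(pp4)=2>1 -> COPY to pp5. 6 ppages; refcounts: pp0:1 pp1:3 pp2:1 pp3:2 pp4:1 pp5:1
Op 6: write(P1, v1, 172). refcount(pp1)=3>1 -> COPY to pp6. 7 ppages; refcounts: pp0:1 pp1:2 pp2:1 pp3:2 pp4:1 pp5:1 pp6:1
Op 7: write(P0, v1, 195). refcount(pp1)=2>1 -> COPY to pp7. 8 ppages; refcounts: pp0:1 pp1:1 pp2:1 pp3:2 pp4:1 pp5:1 pp6:1 pp7:1

Answer: 1 1 1 2 1 1 1 1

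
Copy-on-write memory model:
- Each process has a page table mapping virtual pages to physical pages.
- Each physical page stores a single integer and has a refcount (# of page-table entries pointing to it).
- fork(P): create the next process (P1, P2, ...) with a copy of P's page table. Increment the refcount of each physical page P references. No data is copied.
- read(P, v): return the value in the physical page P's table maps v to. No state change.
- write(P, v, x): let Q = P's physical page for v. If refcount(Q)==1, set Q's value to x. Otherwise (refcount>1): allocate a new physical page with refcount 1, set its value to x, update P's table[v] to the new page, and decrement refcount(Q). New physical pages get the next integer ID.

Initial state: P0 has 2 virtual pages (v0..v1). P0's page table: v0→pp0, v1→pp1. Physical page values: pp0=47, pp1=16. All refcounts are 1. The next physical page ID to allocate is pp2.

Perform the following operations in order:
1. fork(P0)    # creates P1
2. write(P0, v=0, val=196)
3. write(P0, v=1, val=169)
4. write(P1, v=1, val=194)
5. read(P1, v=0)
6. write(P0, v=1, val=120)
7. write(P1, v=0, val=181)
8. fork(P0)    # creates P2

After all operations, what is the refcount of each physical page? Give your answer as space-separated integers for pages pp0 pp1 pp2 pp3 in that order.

Op 1: fork(P0) -> P1. 2 ppages; refcounts: pp0:2 pp1:2
Op 2: write(P0, v0, 196). refcount(pp0)=2>1 -> COPY to pp2. 3 ppages; refcounts: pp0:1 pp1:2 pp2:1
Op 3: write(P0, v1, 169). refcount(pp1)=2>1 -> COPY to pp3. 4 ppages; refcounts: pp0:1 pp1:1 pp2:1 pp3:1
Op 4: write(P1, v1, 194). refcount(pp1)=1 -> write in place. 4 ppages; refcounts: pp0:1 pp1:1 pp2:1 pp3:1
Op 5: read(P1, v0) -> 47. No state change.
Op 6: write(P0, v1, 120). refcount(pp3)=1 -> write in place. 4 ppages; refcounts: pp0:1 pp1:1 pp2:1 pp3:1
Op 7: write(P1, v0, 181). refcount(pp0)=1 -> write in place. 4 ppages; refcounts: pp0:1 pp1:1 pp2:1 pp3:1
Op 8: fork(P0) -> P2. 4 ppages; refcounts: pp0:1 pp1:1 pp2:2 pp3:2

Answer: 1 1 2 2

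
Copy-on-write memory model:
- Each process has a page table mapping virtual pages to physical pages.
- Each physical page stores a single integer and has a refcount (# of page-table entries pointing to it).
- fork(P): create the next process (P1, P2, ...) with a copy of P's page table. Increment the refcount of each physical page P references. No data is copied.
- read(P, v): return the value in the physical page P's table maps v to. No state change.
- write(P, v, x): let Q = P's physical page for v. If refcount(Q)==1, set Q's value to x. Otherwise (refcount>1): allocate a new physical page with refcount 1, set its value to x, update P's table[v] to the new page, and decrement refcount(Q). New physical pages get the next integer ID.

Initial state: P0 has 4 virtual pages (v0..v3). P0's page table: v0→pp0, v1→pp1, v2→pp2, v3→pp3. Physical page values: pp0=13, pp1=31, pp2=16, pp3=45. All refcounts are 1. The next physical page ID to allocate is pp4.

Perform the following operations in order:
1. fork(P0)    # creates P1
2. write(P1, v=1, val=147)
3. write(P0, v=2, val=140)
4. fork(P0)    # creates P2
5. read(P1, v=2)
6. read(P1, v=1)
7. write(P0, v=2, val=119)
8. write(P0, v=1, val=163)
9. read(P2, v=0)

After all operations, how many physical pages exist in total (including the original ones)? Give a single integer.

Op 1: fork(P0) -> P1. 4 ppages; refcounts: pp0:2 pp1:2 pp2:2 pp3:2
Op 2: write(P1, v1, 147). refcount(pp1)=2>1 -> COPY to pp4. 5 ppages; refcounts: pp0:2 pp1:1 pp2:2 pp3:2 pp4:1
Op 3: write(P0, v2, 140). refcount(pp2)=2>1 -> COPY to pp5. 6 ppages; refcounts: pp0:2 pp1:1 pp2:1 pp3:2 pp4:1 pp5:1
Op 4: fork(P0) -> P2. 6 ppages; refcounts: pp0:3 pp1:2 pp2:1 pp3:3 pp4:1 pp5:2
Op 5: read(P1, v2) -> 16. No state change.
Op 6: read(P1, v1) -> 147. No state change.
Op 7: write(P0, v2, 119). refcount(pp5)=2>1 -> COPY to pp6. 7 ppages; refcounts: pp0:3 pp1:2 pp2:1 pp3:3 pp4:1 pp5:1 pp6:1
Op 8: write(P0, v1, 163). refcount(pp1)=2>1 -> COPY to pp7. 8 ppages; refcounts: pp0:3 pp1:1 pp2:1 pp3:3 pp4:1 pp5:1 pp6:1 pp7:1
Op 9: read(P2, v0) -> 13. No state change.

Answer: 8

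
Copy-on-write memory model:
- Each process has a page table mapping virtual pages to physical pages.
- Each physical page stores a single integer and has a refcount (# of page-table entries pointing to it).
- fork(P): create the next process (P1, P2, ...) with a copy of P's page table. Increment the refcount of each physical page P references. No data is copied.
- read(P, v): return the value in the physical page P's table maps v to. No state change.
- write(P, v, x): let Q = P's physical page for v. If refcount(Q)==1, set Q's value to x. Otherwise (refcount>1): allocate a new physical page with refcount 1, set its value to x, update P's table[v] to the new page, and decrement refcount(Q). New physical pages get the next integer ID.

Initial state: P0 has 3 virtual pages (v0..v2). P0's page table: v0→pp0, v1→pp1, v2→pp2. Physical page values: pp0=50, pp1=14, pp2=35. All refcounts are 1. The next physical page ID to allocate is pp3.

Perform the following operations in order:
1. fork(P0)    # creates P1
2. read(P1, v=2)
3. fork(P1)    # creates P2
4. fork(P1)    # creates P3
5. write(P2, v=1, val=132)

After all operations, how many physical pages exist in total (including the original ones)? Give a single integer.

Op 1: fork(P0) -> P1. 3 ppages; refcounts: pp0:2 pp1:2 pp2:2
Op 2: read(P1, v2) -> 35. No state change.
Op 3: fork(P1) -> P2. 3 ppages; refcounts: pp0:3 pp1:3 pp2:3
Op 4: fork(P1) -> P3. 3 ppages; refcounts: pp0:4 pp1:4 pp2:4
Op 5: write(P2, v1, 132). refcount(pp1)=4>1 -> COPY to pp3. 4 ppages; refcounts: pp0:4 pp1:3 pp2:4 pp3:1

Answer: 4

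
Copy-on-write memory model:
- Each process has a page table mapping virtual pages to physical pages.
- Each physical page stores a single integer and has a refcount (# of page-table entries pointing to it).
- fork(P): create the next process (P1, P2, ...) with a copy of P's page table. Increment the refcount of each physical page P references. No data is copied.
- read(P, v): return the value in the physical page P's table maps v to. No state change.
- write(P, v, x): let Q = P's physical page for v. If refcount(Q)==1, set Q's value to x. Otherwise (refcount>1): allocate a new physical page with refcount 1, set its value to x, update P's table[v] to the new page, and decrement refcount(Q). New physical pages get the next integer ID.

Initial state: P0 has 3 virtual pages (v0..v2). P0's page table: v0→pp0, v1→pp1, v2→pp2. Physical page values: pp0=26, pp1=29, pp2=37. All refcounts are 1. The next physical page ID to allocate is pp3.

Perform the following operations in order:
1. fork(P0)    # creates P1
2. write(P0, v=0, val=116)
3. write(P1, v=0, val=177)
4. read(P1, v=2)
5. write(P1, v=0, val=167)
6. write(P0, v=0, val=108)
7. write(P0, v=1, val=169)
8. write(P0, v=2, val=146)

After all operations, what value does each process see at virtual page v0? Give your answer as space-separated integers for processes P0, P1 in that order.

Op 1: fork(P0) -> P1. 3 ppages; refcounts: pp0:2 pp1:2 pp2:2
Op 2: write(P0, v0, 116). refcount(pp0)=2>1 -> COPY to pp3. 4 ppages; refcounts: pp0:1 pp1:2 pp2:2 pp3:1
Op 3: write(P1, v0, 177). refcount(pp0)=1 -> write in place. 4 ppages; refcounts: pp0:1 pp1:2 pp2:2 pp3:1
Op 4: read(P1, v2) -> 37. No state change.
Op 5: write(P1, v0, 167). refcount(pp0)=1 -> write in place. 4 ppages; refcounts: pp0:1 pp1:2 pp2:2 pp3:1
Op 6: write(P0, v0, 108). refcount(pp3)=1 -> write in place. 4 ppages; refcounts: pp0:1 pp1:2 pp2:2 pp3:1
Op 7: write(P0, v1, 169). refcount(pp1)=2>1 -> COPY to pp4. 5 ppages; refcounts: pp0:1 pp1:1 pp2:2 pp3:1 pp4:1
Op 8: write(P0, v2, 146). refcount(pp2)=2>1 -> COPY to pp5. 6 ppages; refcounts: pp0:1 pp1:1 pp2:1 pp3:1 pp4:1 pp5:1
P0: v0 -> pp3 = 108
P1: v0 -> pp0 = 167

Answer: 108 167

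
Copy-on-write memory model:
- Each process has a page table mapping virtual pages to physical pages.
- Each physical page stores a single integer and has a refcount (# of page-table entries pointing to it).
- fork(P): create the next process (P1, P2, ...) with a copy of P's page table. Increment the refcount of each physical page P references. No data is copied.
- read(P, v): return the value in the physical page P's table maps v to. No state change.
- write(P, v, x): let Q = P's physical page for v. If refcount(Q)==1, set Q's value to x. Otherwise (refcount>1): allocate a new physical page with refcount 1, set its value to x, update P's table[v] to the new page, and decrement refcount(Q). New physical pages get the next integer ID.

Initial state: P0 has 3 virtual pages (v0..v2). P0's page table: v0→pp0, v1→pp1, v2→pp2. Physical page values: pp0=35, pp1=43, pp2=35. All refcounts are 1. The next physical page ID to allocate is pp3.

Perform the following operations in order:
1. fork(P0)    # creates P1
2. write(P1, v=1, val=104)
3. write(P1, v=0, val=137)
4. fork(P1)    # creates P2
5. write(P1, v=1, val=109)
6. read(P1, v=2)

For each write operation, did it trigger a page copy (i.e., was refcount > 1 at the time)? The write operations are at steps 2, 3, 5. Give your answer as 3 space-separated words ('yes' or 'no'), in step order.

Op 1: fork(P0) -> P1. 3 ppages; refcounts: pp0:2 pp1:2 pp2:2
Op 2: write(P1, v1, 104). refcount(pp1)=2>1 -> COPY to pp3. 4 ppages; refcounts: pp0:2 pp1:1 pp2:2 pp3:1
Op 3: write(P1, v0, 137). refcount(pp0)=2>1 -> COPY to pp4. 5 ppages; refcounts: pp0:1 pp1:1 pp2:2 pp3:1 pp4:1
Op 4: fork(P1) -> P2. 5 ppages; refcounts: pp0:1 pp1:1 pp2:3 pp3:2 pp4:2
Op 5: write(P1, v1, 109). refcount(pp3)=2>1 -> COPY to pp5. 6 ppages; refcounts: pp0:1 pp1:1 pp2:3 pp3:1 pp4:2 pp5:1
Op 6: read(P1, v2) -> 35. No state change.

yes yes yes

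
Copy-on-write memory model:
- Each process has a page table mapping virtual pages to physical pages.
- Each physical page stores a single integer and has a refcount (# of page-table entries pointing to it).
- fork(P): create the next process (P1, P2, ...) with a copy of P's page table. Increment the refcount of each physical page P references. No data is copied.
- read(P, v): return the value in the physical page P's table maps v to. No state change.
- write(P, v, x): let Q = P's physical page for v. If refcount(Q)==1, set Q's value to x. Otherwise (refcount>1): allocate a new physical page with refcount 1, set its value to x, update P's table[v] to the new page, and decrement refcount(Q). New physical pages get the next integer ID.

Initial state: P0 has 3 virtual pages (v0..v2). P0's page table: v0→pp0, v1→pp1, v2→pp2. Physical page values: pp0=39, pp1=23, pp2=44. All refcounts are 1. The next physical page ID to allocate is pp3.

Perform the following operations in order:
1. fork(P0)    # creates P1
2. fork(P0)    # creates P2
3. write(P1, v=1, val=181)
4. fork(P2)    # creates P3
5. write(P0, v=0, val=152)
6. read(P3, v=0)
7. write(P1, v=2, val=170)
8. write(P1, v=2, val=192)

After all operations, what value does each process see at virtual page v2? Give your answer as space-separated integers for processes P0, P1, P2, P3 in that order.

Answer: 44 192 44 44

Derivation:
Op 1: fork(P0) -> P1. 3 ppages; refcounts: pp0:2 pp1:2 pp2:2
Op 2: fork(P0) -> P2. 3 ppages; refcounts: pp0:3 pp1:3 pp2:3
Op 3: write(P1, v1, 181). refcount(pp1)=3>1 -> COPY to pp3. 4 ppages; refcounts: pp0:3 pp1:2 pp2:3 pp3:1
Op 4: fork(P2) -> P3. 4 ppages; refcounts: pp0:4 pp1:3 pp2:4 pp3:1
Op 5: write(P0, v0, 152). refcount(pp0)=4>1 -> COPY to pp4. 5 ppages; refcounts: pp0:3 pp1:3 pp2:4 pp3:1 pp4:1
Op 6: read(P3, v0) -> 39. No state change.
Op 7: write(P1, v2, 170). refcount(pp2)=4>1 -> COPY to pp5. 6 ppages; refcounts: pp0:3 pp1:3 pp2:3 pp3:1 pp4:1 pp5:1
Op 8: write(P1, v2, 192). refcount(pp5)=1 -> write in place. 6 ppages; refcounts: pp0:3 pp1:3 pp2:3 pp3:1 pp4:1 pp5:1
P0: v2 -> pp2 = 44
P1: v2 -> pp5 = 192
P2: v2 -> pp2 = 44
P3: v2 -> pp2 = 44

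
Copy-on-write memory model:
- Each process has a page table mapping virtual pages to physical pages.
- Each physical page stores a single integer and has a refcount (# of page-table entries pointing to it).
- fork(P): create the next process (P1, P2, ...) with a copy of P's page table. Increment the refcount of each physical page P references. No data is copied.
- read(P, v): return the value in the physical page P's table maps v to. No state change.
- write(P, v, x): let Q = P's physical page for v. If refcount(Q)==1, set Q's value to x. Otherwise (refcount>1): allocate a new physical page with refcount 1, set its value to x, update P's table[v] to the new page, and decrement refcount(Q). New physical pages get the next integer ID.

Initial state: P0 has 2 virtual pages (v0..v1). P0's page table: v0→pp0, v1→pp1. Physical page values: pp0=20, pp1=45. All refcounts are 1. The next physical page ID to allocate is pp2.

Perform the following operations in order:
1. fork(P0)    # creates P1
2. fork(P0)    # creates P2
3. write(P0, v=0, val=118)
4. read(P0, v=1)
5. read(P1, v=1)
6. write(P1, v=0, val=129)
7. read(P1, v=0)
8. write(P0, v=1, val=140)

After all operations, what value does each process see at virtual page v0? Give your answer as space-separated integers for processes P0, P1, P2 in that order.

Op 1: fork(P0) -> P1. 2 ppages; refcounts: pp0:2 pp1:2
Op 2: fork(P0) -> P2. 2 ppages; refcounts: pp0:3 pp1:3
Op 3: write(P0, v0, 118). refcount(pp0)=3>1 -> COPY to pp2. 3 ppages; refcounts: pp0:2 pp1:3 pp2:1
Op 4: read(P0, v1) -> 45. No state change.
Op 5: read(P1, v1) -> 45. No state change.
Op 6: write(P1, v0, 129). refcount(pp0)=2>1 -> COPY to pp3. 4 ppages; refcounts: pp0:1 pp1:3 pp2:1 pp3:1
Op 7: read(P1, v0) -> 129. No state change.
Op 8: write(P0, v1, 140). refcount(pp1)=3>1 -> COPY to pp4. 5 ppages; refcounts: pp0:1 pp1:2 pp2:1 pp3:1 pp4:1
P0: v0 -> pp2 = 118
P1: v0 -> pp3 = 129
P2: v0 -> pp0 = 20

Answer: 118 129 20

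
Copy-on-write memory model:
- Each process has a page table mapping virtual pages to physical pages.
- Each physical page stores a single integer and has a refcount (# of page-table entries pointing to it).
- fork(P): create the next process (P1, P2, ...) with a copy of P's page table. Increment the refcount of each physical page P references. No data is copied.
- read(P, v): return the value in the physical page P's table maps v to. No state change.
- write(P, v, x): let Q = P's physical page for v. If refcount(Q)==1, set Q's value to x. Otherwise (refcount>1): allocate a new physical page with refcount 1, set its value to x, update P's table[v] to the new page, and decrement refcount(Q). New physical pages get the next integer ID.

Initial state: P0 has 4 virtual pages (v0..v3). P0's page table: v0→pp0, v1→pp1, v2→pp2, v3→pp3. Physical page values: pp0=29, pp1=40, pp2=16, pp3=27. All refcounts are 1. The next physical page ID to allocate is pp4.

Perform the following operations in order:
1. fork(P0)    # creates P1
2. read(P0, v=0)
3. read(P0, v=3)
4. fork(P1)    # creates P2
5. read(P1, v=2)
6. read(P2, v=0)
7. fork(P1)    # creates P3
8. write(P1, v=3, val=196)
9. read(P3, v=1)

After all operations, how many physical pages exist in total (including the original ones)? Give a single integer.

Op 1: fork(P0) -> P1. 4 ppages; refcounts: pp0:2 pp1:2 pp2:2 pp3:2
Op 2: read(P0, v0) -> 29. No state change.
Op 3: read(P0, v3) -> 27. No state change.
Op 4: fork(P1) -> P2. 4 ppages; refcounts: pp0:3 pp1:3 pp2:3 pp3:3
Op 5: read(P1, v2) -> 16. No state change.
Op 6: read(P2, v0) -> 29. No state change.
Op 7: fork(P1) -> P3. 4 ppages; refcounts: pp0:4 pp1:4 pp2:4 pp3:4
Op 8: write(P1, v3, 196). refcount(pp3)=4>1 -> COPY to pp4. 5 ppages; refcounts: pp0:4 pp1:4 pp2:4 pp3:3 pp4:1
Op 9: read(P3, v1) -> 40. No state change.

Answer: 5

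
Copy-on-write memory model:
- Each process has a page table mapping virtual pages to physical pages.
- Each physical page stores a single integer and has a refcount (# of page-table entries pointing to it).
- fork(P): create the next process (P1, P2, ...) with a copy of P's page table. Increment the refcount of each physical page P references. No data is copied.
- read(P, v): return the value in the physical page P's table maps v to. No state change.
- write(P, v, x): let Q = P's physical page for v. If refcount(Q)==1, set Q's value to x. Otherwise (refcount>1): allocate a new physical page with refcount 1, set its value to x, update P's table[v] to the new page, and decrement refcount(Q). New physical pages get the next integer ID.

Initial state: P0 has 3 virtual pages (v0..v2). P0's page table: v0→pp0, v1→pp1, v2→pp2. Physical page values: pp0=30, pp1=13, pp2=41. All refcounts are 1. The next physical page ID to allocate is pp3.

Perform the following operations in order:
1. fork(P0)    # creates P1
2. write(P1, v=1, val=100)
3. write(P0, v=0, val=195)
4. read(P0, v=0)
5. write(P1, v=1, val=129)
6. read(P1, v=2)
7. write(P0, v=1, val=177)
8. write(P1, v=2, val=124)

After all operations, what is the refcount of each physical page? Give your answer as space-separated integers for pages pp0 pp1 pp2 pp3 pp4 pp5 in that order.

Op 1: fork(P0) -> P1. 3 ppages; refcounts: pp0:2 pp1:2 pp2:2
Op 2: write(P1, v1, 100). refcount(pp1)=2>1 -> COPY to pp3. 4 ppages; refcounts: pp0:2 pp1:1 pp2:2 pp3:1
Op 3: write(P0, v0, 195). refcount(pp0)=2>1 -> COPY to pp4. 5 ppages; refcounts: pp0:1 pp1:1 pp2:2 pp3:1 pp4:1
Op 4: read(P0, v0) -> 195. No state change.
Op 5: write(P1, v1, 129). refcount(pp3)=1 -> write in place. 5 ppages; refcounts: pp0:1 pp1:1 pp2:2 pp3:1 pp4:1
Op 6: read(P1, v2) -> 41. No state change.
Op 7: write(P0, v1, 177). refcount(pp1)=1 -> write in place. 5 ppages; refcounts: pp0:1 pp1:1 pp2:2 pp3:1 pp4:1
Op 8: write(P1, v2, 124). refcount(pp2)=2>1 -> COPY to pp5. 6 ppages; refcounts: pp0:1 pp1:1 pp2:1 pp3:1 pp4:1 pp5:1

Answer: 1 1 1 1 1 1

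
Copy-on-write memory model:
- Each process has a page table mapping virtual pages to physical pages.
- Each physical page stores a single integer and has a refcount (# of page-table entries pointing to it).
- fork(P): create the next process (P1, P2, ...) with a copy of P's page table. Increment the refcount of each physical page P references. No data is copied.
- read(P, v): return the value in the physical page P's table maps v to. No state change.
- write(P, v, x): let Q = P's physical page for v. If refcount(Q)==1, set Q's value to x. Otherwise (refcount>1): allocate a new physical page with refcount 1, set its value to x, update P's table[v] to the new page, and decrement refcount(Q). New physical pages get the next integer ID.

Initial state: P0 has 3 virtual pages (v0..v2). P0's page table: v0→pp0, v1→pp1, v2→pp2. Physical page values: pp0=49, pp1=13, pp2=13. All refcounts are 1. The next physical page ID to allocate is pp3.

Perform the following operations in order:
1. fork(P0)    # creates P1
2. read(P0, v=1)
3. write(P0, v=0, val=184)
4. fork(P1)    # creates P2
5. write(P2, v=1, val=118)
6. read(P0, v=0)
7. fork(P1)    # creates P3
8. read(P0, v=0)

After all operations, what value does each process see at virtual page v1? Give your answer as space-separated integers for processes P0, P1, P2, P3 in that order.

Answer: 13 13 118 13

Derivation:
Op 1: fork(P0) -> P1. 3 ppages; refcounts: pp0:2 pp1:2 pp2:2
Op 2: read(P0, v1) -> 13. No state change.
Op 3: write(P0, v0, 184). refcount(pp0)=2>1 -> COPY to pp3. 4 ppages; refcounts: pp0:1 pp1:2 pp2:2 pp3:1
Op 4: fork(P1) -> P2. 4 ppages; refcounts: pp0:2 pp1:3 pp2:3 pp3:1
Op 5: write(P2, v1, 118). refcount(pp1)=3>1 -> COPY to pp4. 5 ppages; refcounts: pp0:2 pp1:2 pp2:3 pp3:1 pp4:1
Op 6: read(P0, v0) -> 184. No state change.
Op 7: fork(P1) -> P3. 5 ppages; refcounts: pp0:3 pp1:3 pp2:4 pp3:1 pp4:1
Op 8: read(P0, v0) -> 184. No state change.
P0: v1 -> pp1 = 13
P1: v1 -> pp1 = 13
P2: v1 -> pp4 = 118
P3: v1 -> pp1 = 13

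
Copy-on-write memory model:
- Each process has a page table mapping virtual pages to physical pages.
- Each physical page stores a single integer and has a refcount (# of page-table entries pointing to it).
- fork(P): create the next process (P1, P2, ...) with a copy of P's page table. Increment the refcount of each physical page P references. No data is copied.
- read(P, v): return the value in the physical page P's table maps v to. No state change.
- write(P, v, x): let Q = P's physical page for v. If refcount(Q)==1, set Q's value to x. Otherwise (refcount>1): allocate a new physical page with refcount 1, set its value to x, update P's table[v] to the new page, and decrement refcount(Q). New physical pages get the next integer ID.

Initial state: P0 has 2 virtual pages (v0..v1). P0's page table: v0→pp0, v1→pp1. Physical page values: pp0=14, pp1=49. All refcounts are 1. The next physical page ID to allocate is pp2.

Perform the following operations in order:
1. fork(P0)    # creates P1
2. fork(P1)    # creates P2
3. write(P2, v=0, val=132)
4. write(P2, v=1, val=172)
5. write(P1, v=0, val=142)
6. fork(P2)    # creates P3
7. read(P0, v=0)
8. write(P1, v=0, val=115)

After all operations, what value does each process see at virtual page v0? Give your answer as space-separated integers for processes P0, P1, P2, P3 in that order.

Answer: 14 115 132 132

Derivation:
Op 1: fork(P0) -> P1. 2 ppages; refcounts: pp0:2 pp1:2
Op 2: fork(P1) -> P2. 2 ppages; refcounts: pp0:3 pp1:3
Op 3: write(P2, v0, 132). refcount(pp0)=3>1 -> COPY to pp2. 3 ppages; refcounts: pp0:2 pp1:3 pp2:1
Op 4: write(P2, v1, 172). refcount(pp1)=3>1 -> COPY to pp3. 4 ppages; refcounts: pp0:2 pp1:2 pp2:1 pp3:1
Op 5: write(P1, v0, 142). refcount(pp0)=2>1 -> COPY to pp4. 5 ppages; refcounts: pp0:1 pp1:2 pp2:1 pp3:1 pp4:1
Op 6: fork(P2) -> P3. 5 ppages; refcounts: pp0:1 pp1:2 pp2:2 pp3:2 pp4:1
Op 7: read(P0, v0) -> 14. No state change.
Op 8: write(P1, v0, 115). refcount(pp4)=1 -> write in place. 5 ppages; refcounts: pp0:1 pp1:2 pp2:2 pp3:2 pp4:1
P0: v0 -> pp0 = 14
P1: v0 -> pp4 = 115
P2: v0 -> pp2 = 132
P3: v0 -> pp2 = 132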